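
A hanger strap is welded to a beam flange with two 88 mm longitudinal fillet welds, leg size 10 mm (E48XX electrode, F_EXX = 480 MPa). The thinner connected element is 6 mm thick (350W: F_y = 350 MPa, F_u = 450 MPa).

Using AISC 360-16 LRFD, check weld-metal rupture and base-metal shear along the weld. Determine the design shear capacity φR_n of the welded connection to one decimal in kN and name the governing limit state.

Weld metal: throat = 0.707×10 = 7.07 mm, L = 2×88 = 176 mm. φR_n = 0.75 × 0.6 × 480 × 7.07 × 176 = 268.8 kN.
Base metal shear (6 mm plate): yield φR_n = 1.0×0.6×350×6×176 = 221.8 kN; rupture φR_n = 0.75×0.6×450×6×176 = 213.8 kN; take 213.8 kN (rupture).
Governing: min(268.8, 213.8) = 213.8 kN → base-metal shear.

213.8 kN (base-metal shear governs)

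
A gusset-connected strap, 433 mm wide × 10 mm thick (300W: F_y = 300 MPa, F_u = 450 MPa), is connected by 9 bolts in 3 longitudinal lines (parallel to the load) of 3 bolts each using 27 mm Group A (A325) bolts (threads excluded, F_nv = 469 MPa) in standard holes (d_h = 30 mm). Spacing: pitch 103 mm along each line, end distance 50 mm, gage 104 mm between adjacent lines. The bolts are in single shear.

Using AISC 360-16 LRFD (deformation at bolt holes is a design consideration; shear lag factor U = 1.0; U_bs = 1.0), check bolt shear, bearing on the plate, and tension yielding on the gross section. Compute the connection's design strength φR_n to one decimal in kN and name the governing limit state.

Bolt shear: A_b = π(27)²/4 = 572.56 mm². φR_n = 0.75 × 469 × 572.56 × 9 × 1 = 1812.6 kN.
Bearing (10 mm plate, F_u = 450 MPa): end bolts L_c = 50 − 30/2 = 35, R_n = min(1.2×35×10×450, 2.4×27×10×450) = 189 kN/bolt; interior L_c = 103 − 30 = 73, R_n = 291.6 kN/bolt. φR_n = 0.75 × (3×189 + 6×291.6) = 1737.5 kN.
Tension yield (gross): A_g = 433×10 = 4330 mm². φR_n = 0.90 × 300 × 4330 = 1169.1 kN.
Governing: min(1812.6, 1737.5, 1169.1) = 1169.1 kN → gross-section yield.

1169.1 kN (gross-section yield governs)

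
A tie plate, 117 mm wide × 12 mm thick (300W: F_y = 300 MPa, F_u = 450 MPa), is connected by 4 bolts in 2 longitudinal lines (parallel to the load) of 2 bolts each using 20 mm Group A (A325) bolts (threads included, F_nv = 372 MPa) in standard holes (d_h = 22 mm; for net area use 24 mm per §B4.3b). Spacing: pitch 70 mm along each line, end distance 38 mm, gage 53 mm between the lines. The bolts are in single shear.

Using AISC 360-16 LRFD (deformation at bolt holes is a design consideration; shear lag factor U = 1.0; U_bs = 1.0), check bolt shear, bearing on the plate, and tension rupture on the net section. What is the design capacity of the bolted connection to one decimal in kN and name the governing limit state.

Bolt shear: A_b = π(20)²/4 = 314.16 mm². φR_n = 0.75 × 372 × 314.16 × 4 × 1 = 350.6 kN.
Bearing (12 mm plate, F_u = 450 MPa): end bolts L_c = 38 − 22/2 = 27, R_n = min(1.2×27×12×450, 2.4×20×12×450) = 174.96 kN/bolt; interior L_c = 70 − 22 = 48, R_n = 259.2 kN/bolt. φR_n = 0.75 × (2×174.96 + 2×259.2) = 651.2 kN.
Tension rupture (net): A_n = (117 − 2×24)×12 = 828 mm² (U = 1.0, A_e = A_n). φR_n = 0.75 × 450 × 828 = 279.5 kN.
Governing: min(350.6, 651.2, 279.5) = 279.5 kN → net-section rupture.

279.5 kN (net-section rupture governs)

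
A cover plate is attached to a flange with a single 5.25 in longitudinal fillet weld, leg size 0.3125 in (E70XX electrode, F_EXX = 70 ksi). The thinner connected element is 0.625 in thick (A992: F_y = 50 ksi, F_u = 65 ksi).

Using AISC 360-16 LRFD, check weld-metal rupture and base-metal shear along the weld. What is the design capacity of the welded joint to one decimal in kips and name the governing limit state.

36.5 kips (weld metal governs)

Weld metal: throat = 0.707×0.3125 = 0.22094 in, L = 5.25 in. φR_n = 0.75 × 0.6 × 70 × 0.22094 × 5.25 = 36.5 kips.
Base metal shear (0.625 in plate): yield φR_n = 1.0×0.6×50×0.625×5.25 = 98.4 kips; rupture φR_n = 0.75×0.6×65×0.625×5.25 = 96.0 kips; take 96.0 kips (rupture).
Governing: min(36.5, 96.0) = 36.5 kips → weld metal.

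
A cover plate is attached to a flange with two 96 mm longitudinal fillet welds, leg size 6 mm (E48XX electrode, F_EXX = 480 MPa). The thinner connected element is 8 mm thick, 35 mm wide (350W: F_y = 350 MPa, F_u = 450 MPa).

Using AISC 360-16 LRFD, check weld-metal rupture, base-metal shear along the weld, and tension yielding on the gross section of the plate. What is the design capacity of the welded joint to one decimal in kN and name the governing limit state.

Weld metal: throat = 0.707×6 = 4.242 mm, L = 2×96 = 192 mm. φR_n = 0.75 × 0.6 × 480 × 4.242 × 192 = 175.9 kN.
Base metal shear (8 mm plate): yield φR_n = 1.0×0.6×350×8×192 = 322.6 kN; rupture φR_n = 0.75×0.6×450×8×192 = 311.0 kN; take 311.0 kN (rupture).
Tension yield (gross): A_g = 35×8 = 280 mm². φR_n = 0.90 × 350 × 280 = 88.2 kN.
Governing: min(175.9, 311.0, 88.2) = 88.2 kN → gross-section yield.

88.2 kN (gross-section yield governs)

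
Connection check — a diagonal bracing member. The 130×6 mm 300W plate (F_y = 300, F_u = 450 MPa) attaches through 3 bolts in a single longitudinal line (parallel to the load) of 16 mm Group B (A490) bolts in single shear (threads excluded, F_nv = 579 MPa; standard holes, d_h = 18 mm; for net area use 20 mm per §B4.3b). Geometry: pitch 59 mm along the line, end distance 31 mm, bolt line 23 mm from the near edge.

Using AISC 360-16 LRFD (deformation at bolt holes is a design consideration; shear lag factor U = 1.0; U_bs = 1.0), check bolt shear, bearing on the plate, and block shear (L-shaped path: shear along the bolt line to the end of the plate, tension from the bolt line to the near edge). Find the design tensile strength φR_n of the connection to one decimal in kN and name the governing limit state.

146.6 kN (block shear governs)

Bolt shear: A_b = π(16)²/4 = 201.06 mm². φR_n = 0.75 × 579 × 201.06 × 3 × 1 = 261.9 kN.
Bearing (6 mm plate, F_u = 450 MPa): end bolts L_c = 31 − 18/2 = 22, R_n = min(1.2×22×6×450, 2.4×16×6×450) = 71.28 kN/bolt; interior L_c = 59 − 18 = 41, R_n = 103.68 kN/bolt. φR_n = 0.75 × (1×71.28 + 2×103.68) = 209.0 kN.
Block shear: shear path 1×[31+2×59] = 1×149 mm, A_gv = 894, A_nv = 1×(149 − 2.5×20)×6 = 594 mm²; tension to near edge: (23 − 0.5×20)×6 = 78 mm². R_n = min(0.6×450×594, 0.6×300×894) + 1.0×450×78 = min(160.38, 160.92) + 35.1 = 195.48 kN. φR_n = 0.75 × 195.48 = 146.6 kN.
Governing: min(261.9, 209.0, 146.6) = 146.6 kN → block shear.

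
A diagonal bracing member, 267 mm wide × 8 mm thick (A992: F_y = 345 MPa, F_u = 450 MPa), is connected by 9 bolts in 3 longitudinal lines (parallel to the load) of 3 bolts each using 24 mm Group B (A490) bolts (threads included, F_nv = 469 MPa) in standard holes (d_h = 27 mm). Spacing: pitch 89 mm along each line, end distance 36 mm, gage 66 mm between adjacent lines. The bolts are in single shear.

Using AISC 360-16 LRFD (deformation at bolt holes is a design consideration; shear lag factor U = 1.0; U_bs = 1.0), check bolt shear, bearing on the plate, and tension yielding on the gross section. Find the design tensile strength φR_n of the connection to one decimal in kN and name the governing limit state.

663.2 kN (gross-section yield governs)

Bolt shear: A_b = π(24)²/4 = 452.39 mm². φR_n = 0.75 × 469 × 452.39 × 9 × 1 = 1432.2 kN.
Bearing (8 mm plate, F_u = 450 MPa): end bolts L_c = 36 − 27/2 = 22.5, R_n = min(1.2×22.5×8×450, 2.4×24×8×450) = 97.2 kN/bolt; interior L_c = 89 − 27 = 62, R_n = 207.36 kN/bolt. φR_n = 0.75 × (3×97.2 + 6×207.36) = 1151.8 kN.
Tension yield (gross): A_g = 267×8 = 2136 mm². φR_n = 0.90 × 345 × 2136 = 663.2 kN.
Governing: min(1432.2, 1151.8, 663.2) = 663.2 kN → gross-section yield.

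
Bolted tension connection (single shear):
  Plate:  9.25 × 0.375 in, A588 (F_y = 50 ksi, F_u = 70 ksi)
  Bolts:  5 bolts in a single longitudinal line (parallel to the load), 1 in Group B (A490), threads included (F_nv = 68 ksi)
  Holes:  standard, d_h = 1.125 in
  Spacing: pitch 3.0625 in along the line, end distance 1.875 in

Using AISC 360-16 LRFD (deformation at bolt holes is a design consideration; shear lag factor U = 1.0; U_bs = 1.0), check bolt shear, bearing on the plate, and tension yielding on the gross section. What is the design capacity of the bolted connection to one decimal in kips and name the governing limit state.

156.1 kips (gross-section yield governs)

Bolt shear: A_b = π(1)²/4 = 0.7854 in². φR_n = 0.75 × 68 × 0.7854 × 5 × 1 = 200.3 kips.
Bearing (0.375 in plate, F_u = 70 ksi): end bolts L_c = 1.875 − 1.125/2 = 1.3125, R_n = min(1.2×1.3125×0.375×70, 2.4×1×0.375×70) = 41.344 kips/bolt; interior L_c = 3.0625 − 1.125 = 1.9375, R_n = 61.031 kips/bolt. φR_n = 0.75 × (1×41.344 + 4×61.031) = 214.1 kips.
Tension yield (gross): A_g = 9.25×0.375 = 3.4688 in². φR_n = 0.90 × 50 × 3.4688 = 156.1 kips.
Governing: min(200.3, 214.1, 156.1) = 156.1 kips → gross-section yield.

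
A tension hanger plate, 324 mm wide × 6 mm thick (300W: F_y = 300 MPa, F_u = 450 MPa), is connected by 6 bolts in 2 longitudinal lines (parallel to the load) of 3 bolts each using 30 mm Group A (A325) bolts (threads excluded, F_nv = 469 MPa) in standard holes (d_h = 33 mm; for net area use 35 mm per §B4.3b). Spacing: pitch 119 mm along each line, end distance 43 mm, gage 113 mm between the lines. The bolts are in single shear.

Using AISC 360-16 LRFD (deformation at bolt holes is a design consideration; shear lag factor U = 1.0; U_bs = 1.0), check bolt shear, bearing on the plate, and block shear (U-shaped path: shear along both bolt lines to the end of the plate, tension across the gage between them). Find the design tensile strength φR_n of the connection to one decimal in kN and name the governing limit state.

Bolt shear: A_b = π(30)²/4 = 706.86 mm². φR_n = 0.75 × 469 × 706.86 × 6 × 1 = 1491.8 kN.
Bearing (6 mm plate, F_u = 450 MPa): end bolts L_c = 43 − 33/2 = 26.5, R_n = min(1.2×26.5×6×450, 2.4×30×6×450) = 85.86 kN/bolt; interior L_c = 119 − 33 = 86, R_n = 194.4 kN/bolt. φR_n = 0.75 × (2×85.86 + 4×194.4) = 712.0 kN.
Block shear: shear path 2×[43+2×119] = 2×281 mm, A_gv = 3372, A_nv = 2×(281 − 2.5×35)×6 = 2322 mm²; tension across gage: (113 − 1×35)×6 = 468 mm². R_n = min(0.6×450×2322, 0.6×300×3372) + 1.0×450×468 = min(626.94, 606.96) + 210.6 = 817.56 kN. φR_n = 0.75 × 817.56 = 613.2 kN.
Governing: min(1491.8, 712.0, 613.2) = 613.2 kN → block shear.

613.2 kN (block shear governs)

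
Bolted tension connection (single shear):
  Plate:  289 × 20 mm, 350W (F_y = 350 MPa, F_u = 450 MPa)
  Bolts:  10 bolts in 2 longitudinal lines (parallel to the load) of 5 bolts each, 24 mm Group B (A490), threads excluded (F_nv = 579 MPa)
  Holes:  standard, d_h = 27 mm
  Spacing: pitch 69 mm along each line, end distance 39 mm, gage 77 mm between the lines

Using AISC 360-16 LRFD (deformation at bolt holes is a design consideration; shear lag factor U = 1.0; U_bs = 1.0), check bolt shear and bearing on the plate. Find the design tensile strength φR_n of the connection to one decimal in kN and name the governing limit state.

1964.5 kN (bolt shear governs)

Bolt shear: A_b = π(24)²/4 = 452.39 mm². φR_n = 0.75 × 579 × 452.39 × 10 × 1 = 1964.5 kN.
Bearing (20 mm plate, F_u = 450 MPa): end bolts L_c = 39 − 27/2 = 25.5, R_n = min(1.2×25.5×20×450, 2.4×24×20×450) = 275.4 kN/bolt; interior L_c = 69 − 27 = 42, R_n = 453.6 kN/bolt. φR_n = 0.75 × (2×275.4 + 8×453.6) = 3134.7 kN.
Governing: min(1964.5, 3134.7) = 1964.5 kN → bolt shear.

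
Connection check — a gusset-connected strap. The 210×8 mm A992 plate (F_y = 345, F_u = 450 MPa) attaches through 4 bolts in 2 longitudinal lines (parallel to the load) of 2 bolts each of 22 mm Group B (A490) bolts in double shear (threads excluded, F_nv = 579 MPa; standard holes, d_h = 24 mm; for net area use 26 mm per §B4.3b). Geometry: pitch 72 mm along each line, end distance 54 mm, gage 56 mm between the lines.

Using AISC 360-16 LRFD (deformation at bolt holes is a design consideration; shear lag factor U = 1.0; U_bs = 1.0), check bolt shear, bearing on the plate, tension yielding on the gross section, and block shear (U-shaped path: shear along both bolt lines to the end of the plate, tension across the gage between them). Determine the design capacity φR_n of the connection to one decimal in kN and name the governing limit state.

362.9 kN (block shear governs)

Bolt shear: A_b = π(22)²/4 = 380.13 mm². φR_n = 0.75 × 579 × 380.13 × 4 × 2 = 1320.6 kN.
Bearing (8 mm plate, F_u = 450 MPa): end bolts L_c = 54 − 24/2 = 42, R_n = min(1.2×42×8×450, 2.4×22×8×450) = 181.44 kN/bolt; interior L_c = 72 − 24 = 48, R_n = 190.08 kN/bolt. φR_n = 0.75 × (2×181.44 + 2×190.08) = 557.3 kN.
Tension yield (gross): A_g = 210×8 = 1680 mm². φR_n = 0.90 × 345 × 1680 = 521.6 kN.
Block shear: shear path 2×[54+1×72] = 2×126 mm, A_gv = 2016, A_nv = 2×(126 − 1.5×26)×8 = 1392 mm²; tension across gage: (56 − 1×26)×8 = 240 mm². R_n = min(0.6×450×1392, 0.6×345×2016) + 1.0×450×240 = min(375.84, 417.31) + 108 = 483.84 kN. φR_n = 0.75 × 483.84 = 362.9 kN.
Governing: min(1320.6, 557.3, 521.6, 362.9) = 362.9 kN → block shear.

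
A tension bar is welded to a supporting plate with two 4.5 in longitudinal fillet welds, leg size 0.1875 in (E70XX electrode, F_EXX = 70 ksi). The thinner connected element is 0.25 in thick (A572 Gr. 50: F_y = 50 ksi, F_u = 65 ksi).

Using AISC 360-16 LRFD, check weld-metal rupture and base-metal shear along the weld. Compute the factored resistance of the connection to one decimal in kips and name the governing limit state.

Weld metal: throat = 0.707×0.1875 = 0.13256 in, L = 2×4.5 = 9 in. φR_n = 0.75 × 0.6 × 70 × 0.13256 × 9 = 37.6 kips.
Base metal shear (0.25 in plate): yield φR_n = 1.0×0.6×50×0.25×9 = 67.5 kips; rupture φR_n = 0.75×0.6×65×0.25×9 = 65.8 kips; take 65.8 kips (rupture).
Governing: min(37.6, 65.8) = 37.6 kips → weld metal.

37.6 kips (weld metal governs)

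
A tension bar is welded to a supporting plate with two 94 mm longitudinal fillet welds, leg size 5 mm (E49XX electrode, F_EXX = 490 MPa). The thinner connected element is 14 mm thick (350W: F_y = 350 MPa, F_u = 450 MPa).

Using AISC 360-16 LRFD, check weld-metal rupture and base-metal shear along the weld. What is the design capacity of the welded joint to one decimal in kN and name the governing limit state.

Weld metal: throat = 0.707×5 = 3.535 mm, L = 2×94 = 188 mm. φR_n = 0.75 × 0.6 × 490 × 3.535 × 188 = 146.5 kN.
Base metal shear (14 mm plate): yield φR_n = 1.0×0.6×350×14×188 = 552.7 kN; rupture φR_n = 0.75×0.6×450×14×188 = 533.0 kN; take 533.0 kN (rupture).
Governing: min(146.5, 533.0) = 146.5 kN → weld metal.

146.5 kN (weld metal governs)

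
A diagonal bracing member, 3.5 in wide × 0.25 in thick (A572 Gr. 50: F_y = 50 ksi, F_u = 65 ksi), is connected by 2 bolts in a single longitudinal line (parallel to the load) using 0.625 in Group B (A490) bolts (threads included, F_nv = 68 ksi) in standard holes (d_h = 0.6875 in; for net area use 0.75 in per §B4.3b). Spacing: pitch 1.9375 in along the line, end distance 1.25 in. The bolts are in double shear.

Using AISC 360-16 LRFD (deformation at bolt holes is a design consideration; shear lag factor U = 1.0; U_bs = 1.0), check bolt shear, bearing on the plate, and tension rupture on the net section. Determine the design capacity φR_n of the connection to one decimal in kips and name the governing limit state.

31.5 kips (bearing governs)

Bolt shear: A_b = π(0.625)²/4 = 0.3068 in². φR_n = 0.75 × 68 × 0.3068 × 2 × 2 = 62.6 kips.
Bearing (0.25 in plate, F_u = 65 ksi): end bolts L_c = 1.25 − 0.6875/2 = 0.90625, R_n = min(1.2×0.90625×0.25×65, 2.4×0.625×0.25×65) = 17.672 kips/bolt; interior L_c = 1.9375 − 0.6875 = 1.25, R_n = 24.375 kips/bolt. φR_n = 0.75 × (1×17.672 + 1×24.375) = 31.5 kips.
Tension rupture (net): A_n = (3.5 − 1×0.75)×0.25 = 0.6875 in² (U = 1.0, A_e = A_n). φR_n = 0.75 × 65 × 0.6875 = 33.5 kips.
Governing: min(62.6, 31.5, 33.5) = 31.5 kips → bearing.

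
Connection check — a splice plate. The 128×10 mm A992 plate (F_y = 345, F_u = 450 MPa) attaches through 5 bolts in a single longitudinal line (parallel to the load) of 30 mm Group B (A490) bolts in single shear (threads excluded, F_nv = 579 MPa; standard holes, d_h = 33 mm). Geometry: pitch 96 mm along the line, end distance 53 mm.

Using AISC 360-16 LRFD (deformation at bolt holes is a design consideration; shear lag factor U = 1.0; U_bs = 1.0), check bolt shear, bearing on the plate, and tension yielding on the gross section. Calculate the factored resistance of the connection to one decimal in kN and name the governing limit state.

Bolt shear: A_b = π(30)²/4 = 706.86 mm². φR_n = 0.75 × 579 × 706.86 × 5 × 1 = 1534.8 kN.
Bearing (10 mm plate, F_u = 450 MPa): end bolts L_c = 53 − 33/2 = 36.5, R_n = min(1.2×36.5×10×450, 2.4×30×10×450) = 197.1 kN/bolt; interior L_c = 96 − 33 = 63, R_n = 324 kN/bolt. φR_n = 0.75 × (1×197.1 + 4×324) = 1119.8 kN.
Tension yield (gross): A_g = 128×10 = 1280 mm². φR_n = 0.90 × 345 × 1280 = 397.4 kN.
Governing: min(1534.8, 1119.8, 397.4) = 397.4 kN → gross-section yield.

397.4 kN (gross-section yield governs)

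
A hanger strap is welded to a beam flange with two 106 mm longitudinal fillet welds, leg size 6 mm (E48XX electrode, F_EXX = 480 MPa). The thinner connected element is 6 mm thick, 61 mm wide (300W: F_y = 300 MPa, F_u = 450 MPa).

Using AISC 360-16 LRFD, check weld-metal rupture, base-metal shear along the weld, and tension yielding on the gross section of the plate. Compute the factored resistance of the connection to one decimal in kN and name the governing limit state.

Weld metal: throat = 0.707×6 = 4.242 mm, L = 2×106 = 212 mm. φR_n = 0.75 × 0.6 × 480 × 4.242 × 212 = 194.2 kN.
Base metal shear (6 mm plate): yield φR_n = 1.0×0.6×300×6×212 = 229.0 kN; rupture φR_n = 0.75×0.6×450×6×212 = 257.6 kN; take 229.0 kN (yield).
Tension yield (gross): A_g = 61×6 = 366 mm². φR_n = 0.90 × 300 × 366 = 98.8 kN.
Governing: min(194.2, 229.0, 98.8) = 98.8 kN → gross-section yield.

98.8 kN (gross-section yield governs)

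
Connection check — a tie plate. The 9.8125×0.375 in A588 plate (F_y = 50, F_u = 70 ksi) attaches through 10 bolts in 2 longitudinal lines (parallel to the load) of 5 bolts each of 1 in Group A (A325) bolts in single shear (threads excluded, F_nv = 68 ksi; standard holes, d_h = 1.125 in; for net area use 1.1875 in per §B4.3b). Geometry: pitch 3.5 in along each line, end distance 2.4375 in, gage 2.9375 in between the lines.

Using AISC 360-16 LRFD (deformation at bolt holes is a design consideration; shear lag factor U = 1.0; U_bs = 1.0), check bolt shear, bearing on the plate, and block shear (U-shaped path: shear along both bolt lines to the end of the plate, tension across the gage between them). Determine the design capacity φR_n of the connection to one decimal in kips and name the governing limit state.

296.5 kips (block shear governs)

Bolt shear: A_b = π(1)²/4 = 0.7854 in². φR_n = 0.75 × 68 × 0.7854 × 10 × 1 = 400.6 kips.
Bearing (0.375 in plate, F_u = 70 ksi): end bolts L_c = 2.4375 − 1.125/2 = 1.875, R_n = min(1.2×1.875×0.375×70, 2.4×1×0.375×70) = 59.063 kips/bolt; interior L_c = 3.5 − 1.125 = 2.375, R_n = 63 kips/bolt. φR_n = 0.75 × (2×59.063 + 8×63) = 466.6 kips.
Block shear: shear path 2×[2.4375+4×3.5] = 2×16.4375 in, A_gv = 12.328, A_nv = 2×(16.4375 − 4.5×1.1875)×0.375 = 8.3203 in²; tension across gage: (2.9375 − 1×1.1875)×0.375 = 0.65625 in². R_n = min(0.6×70×8.3203, 0.6×50×12.328) + 1.0×70×0.65625 = min(349.45, 369.84) + 45.938 = 395.39 kips. φR_n = 0.75 × 395.39 = 296.5 kips.
Governing: min(400.6, 466.6, 296.5) = 296.5 kips → block shear.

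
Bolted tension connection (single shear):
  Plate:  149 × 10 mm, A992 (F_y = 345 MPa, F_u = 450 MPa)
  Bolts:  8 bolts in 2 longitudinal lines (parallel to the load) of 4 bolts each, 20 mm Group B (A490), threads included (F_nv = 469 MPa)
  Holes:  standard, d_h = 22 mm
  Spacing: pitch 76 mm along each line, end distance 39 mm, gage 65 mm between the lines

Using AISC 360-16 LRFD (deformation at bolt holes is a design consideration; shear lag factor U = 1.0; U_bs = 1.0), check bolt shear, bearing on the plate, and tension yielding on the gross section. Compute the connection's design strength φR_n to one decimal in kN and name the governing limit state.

462.6 kN (gross-section yield governs)

Bolt shear: A_b = π(20)²/4 = 314.16 mm². φR_n = 0.75 × 469 × 314.16 × 8 × 1 = 884.0 kN.
Bearing (10 mm plate, F_u = 450 MPa): end bolts L_c = 39 − 22/2 = 28, R_n = min(1.2×28×10×450, 2.4×20×10×450) = 151.2 kN/bolt; interior L_c = 76 − 22 = 54, R_n = 216 kN/bolt. φR_n = 0.75 × (2×151.2 + 6×216) = 1198.8 kN.
Tension yield (gross): A_g = 149×10 = 1490 mm². φR_n = 0.90 × 345 × 1490 = 462.6 kN.
Governing: min(884.0, 1198.8, 462.6) = 462.6 kN → gross-section yield.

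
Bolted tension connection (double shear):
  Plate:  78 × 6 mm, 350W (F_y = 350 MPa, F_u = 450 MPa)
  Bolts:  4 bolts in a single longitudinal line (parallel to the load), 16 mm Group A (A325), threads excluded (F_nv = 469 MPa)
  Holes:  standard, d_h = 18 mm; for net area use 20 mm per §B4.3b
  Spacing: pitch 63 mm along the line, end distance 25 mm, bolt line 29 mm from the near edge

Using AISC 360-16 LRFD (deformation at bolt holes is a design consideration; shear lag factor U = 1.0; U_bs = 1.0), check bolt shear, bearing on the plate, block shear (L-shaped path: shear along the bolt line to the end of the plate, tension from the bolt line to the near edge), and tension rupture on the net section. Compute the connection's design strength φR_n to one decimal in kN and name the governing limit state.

117.5 kN (net-section rupture governs)

Bolt shear: A_b = π(16)²/4 = 201.06 mm². φR_n = 0.75 × 469 × 201.06 × 4 × 2 = 565.8 kN.
Bearing (6 mm plate, F_u = 450 MPa): end bolts L_c = 25 − 18/2 = 16, R_n = min(1.2×16×6×450, 2.4×16×6×450) = 51.84 kN/bolt; interior L_c = 63 − 18 = 45, R_n = 103.68 kN/bolt. φR_n = 0.75 × (1×51.84 + 3×103.68) = 272.2 kN.
Block shear: shear path 1×[25+3×63] = 1×214 mm, A_gv = 1284, A_nv = 1×(214 − 3.5×20)×6 = 864 mm²; tension to near edge: (29 − 0.5×20)×6 = 114 mm². R_n = min(0.6×450×864, 0.6×350×1284) + 1.0×450×114 = min(233.28, 269.64) + 51.3 = 284.58 kN. φR_n = 0.75 × 284.58 = 213.4 kN.
Tension rupture (net): A_n = (78 − 1×20)×6 = 348 mm² (U = 1.0, A_e = A_n). φR_n = 0.75 × 450 × 348 = 117.5 kN.
Governing: min(565.8, 272.2, 213.4, 117.5) = 117.5 kN → net-section rupture.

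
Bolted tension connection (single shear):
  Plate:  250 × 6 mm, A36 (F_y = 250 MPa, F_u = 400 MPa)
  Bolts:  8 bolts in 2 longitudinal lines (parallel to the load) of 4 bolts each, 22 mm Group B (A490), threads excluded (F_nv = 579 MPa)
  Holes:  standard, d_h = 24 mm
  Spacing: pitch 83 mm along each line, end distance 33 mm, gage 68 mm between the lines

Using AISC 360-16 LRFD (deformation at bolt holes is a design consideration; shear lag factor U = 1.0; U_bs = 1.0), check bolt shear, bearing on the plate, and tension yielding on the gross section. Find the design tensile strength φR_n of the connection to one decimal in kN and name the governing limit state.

Bolt shear: A_b = π(22)²/4 = 380.13 mm². φR_n = 0.75 × 579 × 380.13 × 8 × 1 = 1320.6 kN.
Bearing (6 mm plate, F_u = 400 MPa): end bolts L_c = 33 − 24/2 = 21, R_n = min(1.2×21×6×400, 2.4×22×6×400) = 60.48 kN/bolt; interior L_c = 83 − 24 = 59, R_n = 126.72 kN/bolt. φR_n = 0.75 × (2×60.48 + 6×126.72) = 661.0 kN.
Tension yield (gross): A_g = 250×6 = 1500 mm². φR_n = 0.90 × 250 × 1500 = 337.5 kN.
Governing: min(1320.6, 661.0, 337.5) = 337.5 kN → gross-section yield.

337.5 kN (gross-section yield governs)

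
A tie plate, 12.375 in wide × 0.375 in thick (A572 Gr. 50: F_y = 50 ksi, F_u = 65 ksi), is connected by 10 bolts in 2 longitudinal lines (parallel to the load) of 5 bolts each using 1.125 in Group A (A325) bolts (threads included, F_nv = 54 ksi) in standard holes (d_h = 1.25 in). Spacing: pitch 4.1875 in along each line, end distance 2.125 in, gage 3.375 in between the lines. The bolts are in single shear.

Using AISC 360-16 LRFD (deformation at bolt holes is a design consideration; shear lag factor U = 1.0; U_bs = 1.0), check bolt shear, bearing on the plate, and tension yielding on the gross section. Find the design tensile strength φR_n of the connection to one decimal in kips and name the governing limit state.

Bolt shear: A_b = π(1.125)²/4 = 0.99402 in². φR_n = 0.75 × 54 × 0.99402 × 10 × 1 = 402.6 kips.
Bearing (0.375 in plate, F_u = 65 ksi): end bolts L_c = 2.125 − 1.25/2 = 1.5, R_n = min(1.2×1.5×0.375×65, 2.4×1.125×0.375×65) = 43.875 kips/bolt; interior L_c = 4.1875 − 1.25 = 2.9375, R_n = 65.813 kips/bolt. φR_n = 0.75 × (2×43.875 + 8×65.813) = 460.7 kips.
Tension yield (gross): A_g = 12.375×0.375 = 4.6406 in². φR_n = 0.90 × 50 × 4.6406 = 208.8 kips.
Governing: min(402.6, 460.7, 208.8) = 208.8 kips → gross-section yield.

208.8 kips (gross-section yield governs)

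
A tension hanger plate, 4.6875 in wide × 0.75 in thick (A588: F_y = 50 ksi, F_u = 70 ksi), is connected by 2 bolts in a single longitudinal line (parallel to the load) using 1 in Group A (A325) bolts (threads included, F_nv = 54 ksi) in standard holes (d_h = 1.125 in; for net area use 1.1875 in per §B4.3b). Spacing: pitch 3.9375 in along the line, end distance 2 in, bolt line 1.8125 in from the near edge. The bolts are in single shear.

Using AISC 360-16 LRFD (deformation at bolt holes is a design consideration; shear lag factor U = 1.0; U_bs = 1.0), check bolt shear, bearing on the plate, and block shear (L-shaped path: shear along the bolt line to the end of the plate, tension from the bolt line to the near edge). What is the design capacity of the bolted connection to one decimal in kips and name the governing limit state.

Bolt shear: A_b = π(1)²/4 = 0.7854 in². φR_n = 0.75 × 54 × 0.7854 × 2 × 1 = 63.6 kips.
Bearing (0.75 in plate, F_u = 70 ksi): end bolts L_c = 2 − 1.125/2 = 1.4375, R_n = min(1.2×1.4375×0.75×70, 2.4×1×0.75×70) = 90.563 kips/bolt; interior L_c = 3.9375 − 1.125 = 2.8125, R_n = 126 kips/bolt. φR_n = 0.75 × (1×90.563 + 1×126) = 162.4 kips.
Block shear: shear path 1×[2+1×3.9375] = 1×5.9375 in, A_gv = 4.4531, A_nv = 1×(5.9375 − 1.5×1.1875)×0.75 = 3.1172 in²; tension to near edge: (1.8125 − 0.5×1.1875)×0.75 = 0.91406 in². R_n = min(0.6×70×3.1172, 0.6×50×4.4531) + 1.0×70×0.91406 = min(130.92, 133.59) + 63.984 = 194.9 kips. φR_n = 0.75 × 194.9 = 146.2 kips.
Governing: min(63.6, 162.4, 146.2) = 63.6 kips → bolt shear.

63.6 kips (bolt shear governs)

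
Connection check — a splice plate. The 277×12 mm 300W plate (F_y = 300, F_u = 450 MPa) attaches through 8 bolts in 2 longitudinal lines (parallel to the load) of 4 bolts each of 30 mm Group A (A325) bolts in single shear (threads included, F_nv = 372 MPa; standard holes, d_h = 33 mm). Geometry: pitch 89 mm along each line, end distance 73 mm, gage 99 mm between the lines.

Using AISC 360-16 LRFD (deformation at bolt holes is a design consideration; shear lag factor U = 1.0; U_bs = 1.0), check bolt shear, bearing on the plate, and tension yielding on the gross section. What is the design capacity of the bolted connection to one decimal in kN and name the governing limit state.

897.5 kN (gross-section yield governs)

Bolt shear: A_b = π(30)²/4 = 706.86 mm². φR_n = 0.75 × 372 × 706.86 × 8 × 1 = 1577.7 kN.
Bearing (12 mm plate, F_u = 450 MPa): end bolts L_c = 73 − 33/2 = 56.5, R_n = min(1.2×56.5×12×450, 2.4×30×12×450) = 366.12 kN/bolt; interior L_c = 89 − 33 = 56, R_n = 362.88 kN/bolt. φR_n = 0.75 × (2×366.12 + 6×362.88) = 2182.1 kN.
Tension yield (gross): A_g = 277×12 = 3324 mm². φR_n = 0.90 × 300 × 3324 = 897.5 kN.
Governing: min(1577.7, 2182.1, 897.5) = 897.5 kN → gross-section yield.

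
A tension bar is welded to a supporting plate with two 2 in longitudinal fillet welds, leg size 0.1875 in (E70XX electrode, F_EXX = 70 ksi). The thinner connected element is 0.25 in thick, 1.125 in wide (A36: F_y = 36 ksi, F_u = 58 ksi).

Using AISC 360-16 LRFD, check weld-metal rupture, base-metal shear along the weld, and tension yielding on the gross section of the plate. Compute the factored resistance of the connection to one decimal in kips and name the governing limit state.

Weld metal: throat = 0.707×0.1875 = 0.13256 in, L = 2×2 = 4 in. φR_n = 0.75 × 0.6 × 70 × 0.13256 × 4 = 16.7 kips.
Base metal shear (0.25 in plate): yield φR_n = 1.0×0.6×36×0.25×4 = 21.6 kips; rupture φR_n = 0.75×0.6×58×0.25×4 = 26.1 kips; take 21.6 kips (yield).
Tension yield (gross): A_g = 1.125×0.25 = 0.28125 in². φR_n = 0.90 × 36 × 0.28125 = 9.1 kips.
Governing: min(16.7, 21.6, 9.1) = 9.1 kips → gross-section yield.

9.1 kips (gross-section yield governs)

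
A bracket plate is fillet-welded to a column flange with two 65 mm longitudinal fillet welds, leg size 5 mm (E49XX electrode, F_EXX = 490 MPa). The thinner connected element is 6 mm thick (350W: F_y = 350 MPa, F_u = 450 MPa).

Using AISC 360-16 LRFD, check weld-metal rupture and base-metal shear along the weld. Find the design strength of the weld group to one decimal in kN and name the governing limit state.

Weld metal: throat = 0.707×5 = 3.535 mm, L = 2×65 = 130 mm. φR_n = 0.75 × 0.6 × 490 × 3.535 × 130 = 101.3 kN.
Base metal shear (6 mm plate): yield φR_n = 1.0×0.6×350×6×130 = 163.8 kN; rupture φR_n = 0.75×0.6×450×6×130 = 158.0 kN; take 158.0 kN (rupture).
Governing: min(101.3, 158.0) = 101.3 kN → weld metal.

101.3 kN (weld metal governs)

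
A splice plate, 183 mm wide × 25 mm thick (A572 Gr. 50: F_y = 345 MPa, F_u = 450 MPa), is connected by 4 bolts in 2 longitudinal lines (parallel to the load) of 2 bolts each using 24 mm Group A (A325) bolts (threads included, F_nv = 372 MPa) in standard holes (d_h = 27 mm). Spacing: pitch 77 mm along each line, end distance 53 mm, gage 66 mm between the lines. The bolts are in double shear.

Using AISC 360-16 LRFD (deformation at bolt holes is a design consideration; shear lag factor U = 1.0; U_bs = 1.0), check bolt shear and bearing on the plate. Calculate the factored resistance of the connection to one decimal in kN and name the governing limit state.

1009.7 kN (bolt shear governs)

Bolt shear: A_b = π(24)²/4 = 452.39 mm². φR_n = 0.75 × 372 × 452.39 × 4 × 2 = 1009.7 kN.
Bearing (25 mm plate, F_u = 450 MPa): end bolts L_c = 53 − 27/2 = 39.5, R_n = min(1.2×39.5×25×450, 2.4×24×25×450) = 533.25 kN/bolt; interior L_c = 77 − 27 = 50, R_n = 648 kN/bolt. φR_n = 0.75 × (2×533.25 + 2×648) = 1771.9 kN.
Governing: min(1009.7, 1771.9) = 1009.7 kN → bolt shear.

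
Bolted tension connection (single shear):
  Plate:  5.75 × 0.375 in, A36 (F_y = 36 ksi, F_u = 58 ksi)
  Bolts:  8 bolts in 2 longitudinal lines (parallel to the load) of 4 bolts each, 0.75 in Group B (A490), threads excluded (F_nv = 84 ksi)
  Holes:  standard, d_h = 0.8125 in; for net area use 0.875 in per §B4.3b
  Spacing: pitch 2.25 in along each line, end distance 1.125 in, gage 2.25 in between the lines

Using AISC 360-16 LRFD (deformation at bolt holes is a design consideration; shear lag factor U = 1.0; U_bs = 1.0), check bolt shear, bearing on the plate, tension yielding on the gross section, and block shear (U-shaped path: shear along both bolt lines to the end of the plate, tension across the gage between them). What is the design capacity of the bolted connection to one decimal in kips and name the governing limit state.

Bolt shear: A_b = π(0.75)²/4 = 0.44179 in². φR_n = 0.75 × 84 × 0.44179 × 8 × 1 = 222.7 kips.
Bearing (0.375 in plate, F_u = 58 ksi): end bolts L_c = 1.125 − 0.8125/2 = 0.71875, R_n = min(1.2×0.71875×0.375×58, 2.4×0.75×0.375×58) = 18.759 kips/bolt; interior L_c = 2.25 − 0.8125 = 1.4375, R_n = 37.519 kips/bolt. φR_n = 0.75 × (2×18.759 + 6×37.519) = 197.0 kips.
Tension yield (gross): A_g = 5.75×0.375 = 2.1563 in². φR_n = 0.90 × 36 × 2.1563 = 69.9 kips.
Block shear: shear path 2×[1.125+3×2.25] = 2×7.875 in, A_gv = 5.9063, A_nv = 2×(7.875 − 3.5×0.875)×0.375 = 3.6094 in²; tension across gage: (2.25 − 1×0.875)×0.375 = 0.51563 in². R_n = min(0.6×58×3.6094, 0.6×36×5.9063) + 1.0×58×0.51563 = min(125.61, 127.58) + 29.907 = 155.52 kips. φR_n = 0.75 × 155.52 = 116.6 kips.
Governing: min(222.7, 197.0, 69.9, 116.6) = 69.9 kips → gross-section yield.

69.9 kips (gross-section yield governs)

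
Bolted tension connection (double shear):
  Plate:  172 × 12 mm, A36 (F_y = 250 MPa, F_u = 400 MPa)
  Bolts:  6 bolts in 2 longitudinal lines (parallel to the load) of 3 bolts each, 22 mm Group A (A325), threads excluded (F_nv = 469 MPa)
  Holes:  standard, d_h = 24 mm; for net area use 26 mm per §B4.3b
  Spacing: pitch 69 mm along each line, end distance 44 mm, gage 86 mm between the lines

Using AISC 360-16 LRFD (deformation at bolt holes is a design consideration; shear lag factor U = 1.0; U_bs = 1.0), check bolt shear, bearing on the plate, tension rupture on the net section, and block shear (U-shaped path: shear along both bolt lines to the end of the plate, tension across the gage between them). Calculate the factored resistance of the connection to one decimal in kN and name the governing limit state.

Bolt shear: A_b = π(22)²/4 = 380.13 mm². φR_n = 0.75 × 469 × 380.13 × 6 × 2 = 1604.5 kN.
Bearing (12 mm plate, F_u = 400 MPa): end bolts L_c = 44 − 24/2 = 32, R_n = min(1.2×32×12×400, 2.4×22×12×400) = 184.32 kN/bolt; interior L_c = 69 − 24 = 45, R_n = 253.44 kN/bolt. φR_n = 0.75 × (2×184.32 + 4×253.44) = 1036.8 kN.
Tension rupture (net): A_n = (172 − 2×26)×12 = 1440 mm² (U = 1.0, A_e = A_n). φR_n = 0.75 × 400 × 1440 = 432.0 kN.
Block shear: shear path 2×[44+2×69] = 2×182 mm, A_gv = 4368, A_nv = 2×(182 − 2.5×26)×12 = 2808 mm²; tension across gage: (86 − 1×26)×12 = 720 mm². R_n = min(0.6×400×2808, 0.6×250×4368) + 1.0×400×720 = min(673.92, 655.2) + 288 = 943.2 kN. φR_n = 0.75 × 943.2 = 707.4 kN.
Governing: min(1604.5, 1036.8, 432.0, 707.4) = 432.0 kN → net-section rupture.

432.0 kN (net-section rupture governs)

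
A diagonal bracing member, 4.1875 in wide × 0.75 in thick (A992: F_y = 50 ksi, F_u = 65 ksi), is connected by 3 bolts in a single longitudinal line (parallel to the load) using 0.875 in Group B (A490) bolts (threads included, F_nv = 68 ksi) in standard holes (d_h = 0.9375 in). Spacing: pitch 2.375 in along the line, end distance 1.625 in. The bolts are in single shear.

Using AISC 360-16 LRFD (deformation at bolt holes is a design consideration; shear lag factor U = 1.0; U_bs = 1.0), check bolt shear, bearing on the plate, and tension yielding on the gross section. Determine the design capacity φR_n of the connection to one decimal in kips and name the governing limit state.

Bolt shear: A_b = π(0.875)²/4 = 0.60132 in². φR_n = 0.75 × 68 × 0.60132 × 3 × 1 = 92.0 kips.
Bearing (0.75 in plate, F_u = 65 ksi): end bolts L_c = 1.625 − 0.9375/2 = 1.15625, R_n = min(1.2×1.15625×0.75×65, 2.4×0.875×0.75×65) = 67.641 kips/bolt; interior L_c = 2.375 − 0.9375 = 1.4375, R_n = 84.094 kips/bolt. φR_n = 0.75 × (1×67.641 + 2×84.094) = 176.9 kips.
Tension yield (gross): A_g = 4.1875×0.75 = 3.1406 in². φR_n = 0.90 × 50 × 3.1406 = 141.3 kips.
Governing: min(92.0, 176.9, 141.3) = 92.0 kips → bolt shear.

92.0 kips (bolt shear governs)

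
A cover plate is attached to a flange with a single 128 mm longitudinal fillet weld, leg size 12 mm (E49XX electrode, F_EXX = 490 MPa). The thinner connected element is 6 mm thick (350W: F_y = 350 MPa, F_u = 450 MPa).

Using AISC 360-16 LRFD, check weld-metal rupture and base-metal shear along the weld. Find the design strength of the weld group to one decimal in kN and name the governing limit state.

Weld metal: throat = 0.707×12 = 8.484 mm, L = 128 mm. φR_n = 0.75 × 0.6 × 490 × 8.484 × 128 = 239.5 kN.
Base metal shear (6 mm plate): yield φR_n = 1.0×0.6×350×6×128 = 161.3 kN; rupture φR_n = 0.75×0.6×450×6×128 = 155.5 kN; take 155.5 kN (rupture).
Governing: min(239.5, 155.5) = 155.5 kN → base-metal shear.

155.5 kN (base-metal shear governs)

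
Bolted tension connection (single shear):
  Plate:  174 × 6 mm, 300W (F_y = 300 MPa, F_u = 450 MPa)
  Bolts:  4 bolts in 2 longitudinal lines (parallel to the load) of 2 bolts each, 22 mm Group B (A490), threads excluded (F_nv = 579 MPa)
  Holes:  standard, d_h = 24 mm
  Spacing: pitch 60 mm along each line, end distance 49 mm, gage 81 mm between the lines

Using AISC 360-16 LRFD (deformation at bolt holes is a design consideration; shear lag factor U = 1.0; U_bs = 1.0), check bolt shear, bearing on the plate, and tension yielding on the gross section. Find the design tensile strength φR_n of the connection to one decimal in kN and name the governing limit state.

Bolt shear: A_b = π(22)²/4 = 380.13 mm². φR_n = 0.75 × 579 × 380.13 × 4 × 1 = 660.3 kN.
Bearing (6 mm plate, F_u = 450 MPa): end bolts L_c = 49 − 24/2 = 37, R_n = min(1.2×37×6×450, 2.4×22×6×450) = 119.88 kN/bolt; interior L_c = 60 − 24 = 36, R_n = 116.64 kN/bolt. φR_n = 0.75 × (2×119.88 + 2×116.64) = 354.8 kN.
Tension yield (gross): A_g = 174×6 = 1044 mm². φR_n = 0.90 × 300 × 1044 = 281.9 kN.
Governing: min(660.3, 354.8, 281.9) = 281.9 kN → gross-section yield.

281.9 kN (gross-section yield governs)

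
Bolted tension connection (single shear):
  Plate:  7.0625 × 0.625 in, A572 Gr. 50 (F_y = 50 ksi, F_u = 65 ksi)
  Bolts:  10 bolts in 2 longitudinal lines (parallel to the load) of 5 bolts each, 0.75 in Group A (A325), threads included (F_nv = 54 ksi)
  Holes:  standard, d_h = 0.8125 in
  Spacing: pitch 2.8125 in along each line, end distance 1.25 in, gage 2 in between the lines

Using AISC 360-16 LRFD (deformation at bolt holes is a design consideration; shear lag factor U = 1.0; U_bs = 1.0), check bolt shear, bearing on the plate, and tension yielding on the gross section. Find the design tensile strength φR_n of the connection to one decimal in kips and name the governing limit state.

178.9 kips (bolt shear governs)

Bolt shear: A_b = π(0.75)²/4 = 0.44179 in². φR_n = 0.75 × 54 × 0.44179 × 10 × 1 = 178.9 kips.
Bearing (0.625 in plate, F_u = 65 ksi): end bolts L_c = 1.25 − 0.8125/2 = 0.84375, R_n = min(1.2×0.84375×0.625×65, 2.4×0.75×0.625×65) = 41.133 kips/bolt; interior L_c = 2.8125 − 0.8125 = 2, R_n = 73.125 kips/bolt. φR_n = 0.75 × (2×41.133 + 8×73.125) = 500.4 kips.
Tension yield (gross): A_g = 7.0625×0.625 = 4.4141 in². φR_n = 0.90 × 50 × 4.4141 = 198.6 kips.
Governing: min(178.9, 500.4, 198.6) = 178.9 kips → bolt shear.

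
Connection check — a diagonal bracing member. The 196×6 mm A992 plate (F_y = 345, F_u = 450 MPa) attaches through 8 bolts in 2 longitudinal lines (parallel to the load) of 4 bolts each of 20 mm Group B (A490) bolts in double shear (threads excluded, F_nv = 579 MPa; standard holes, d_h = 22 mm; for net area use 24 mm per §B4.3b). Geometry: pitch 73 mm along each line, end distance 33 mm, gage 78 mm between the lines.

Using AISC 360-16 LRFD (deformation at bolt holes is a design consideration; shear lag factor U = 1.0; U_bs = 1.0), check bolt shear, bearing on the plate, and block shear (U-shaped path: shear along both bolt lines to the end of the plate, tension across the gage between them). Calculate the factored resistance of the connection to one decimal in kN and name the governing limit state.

517.6 kN (block shear governs)

Bolt shear: A_b = π(20)²/4 = 314.16 mm². φR_n = 0.75 × 579 × 314.16 × 8 × 2 = 2182.8 kN.
Bearing (6 mm plate, F_u = 450 MPa): end bolts L_c = 33 − 22/2 = 22, R_n = min(1.2×22×6×450, 2.4×20×6×450) = 71.28 kN/bolt; interior L_c = 73 − 22 = 51, R_n = 129.6 kN/bolt. φR_n = 0.75 × (2×71.28 + 6×129.6) = 690.1 kN.
Block shear: shear path 2×[33+3×73] = 2×252 mm, A_gv = 3024, A_nv = 2×(252 − 3.5×24)×6 = 2016 mm²; tension across gage: (78 − 1×24)×6 = 324 mm². R_n = min(0.6×450×2016, 0.6×345×3024) + 1.0×450×324 = min(544.32, 625.97) + 145.8 = 690.12 kN. φR_n = 0.75 × 690.12 = 517.6 kN.
Governing: min(2182.8, 690.1, 517.6) = 517.6 kN → block shear.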